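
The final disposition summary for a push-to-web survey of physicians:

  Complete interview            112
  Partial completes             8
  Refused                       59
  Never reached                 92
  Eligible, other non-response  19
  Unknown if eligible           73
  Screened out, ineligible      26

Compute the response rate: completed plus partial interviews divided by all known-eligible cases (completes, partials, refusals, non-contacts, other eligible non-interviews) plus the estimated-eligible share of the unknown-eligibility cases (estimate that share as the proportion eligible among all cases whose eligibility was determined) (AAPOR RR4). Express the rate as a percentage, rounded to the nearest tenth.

Numerator → 112 + 8 = 120
Known eligible → 112 + 8 + 59 + 92 + 19 = 290
e = 290 / (290 + 26) = 290 / 316 = 0.9177
Estimated eligible among unknowns → 0.9177 × 73 = 66.99
Denominator → 290 + 66.99 = 356.99
RR4 = 120 / 356.99 = 0.3361

33.6%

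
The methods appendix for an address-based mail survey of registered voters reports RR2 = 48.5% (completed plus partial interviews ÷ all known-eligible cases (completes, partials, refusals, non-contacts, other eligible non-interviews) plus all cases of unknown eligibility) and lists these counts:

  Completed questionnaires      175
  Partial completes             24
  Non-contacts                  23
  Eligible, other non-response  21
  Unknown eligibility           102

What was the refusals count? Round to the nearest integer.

Top: 175 + 24 = 199
RR2 = 199 / D = 0.485
D = 199 / 0.485 = 410.3
Other denominator terms total 345
refusals = 410.3 − 345 ≈ 65

65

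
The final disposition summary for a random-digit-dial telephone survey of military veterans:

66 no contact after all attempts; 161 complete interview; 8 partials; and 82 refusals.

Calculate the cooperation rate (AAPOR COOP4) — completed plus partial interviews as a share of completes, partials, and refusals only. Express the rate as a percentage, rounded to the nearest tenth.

Num: 161 + 8 = 169
Denom: 161 + 8 + 82 = 251
COOP4 = 169 / 251 = 0.6733

67.3%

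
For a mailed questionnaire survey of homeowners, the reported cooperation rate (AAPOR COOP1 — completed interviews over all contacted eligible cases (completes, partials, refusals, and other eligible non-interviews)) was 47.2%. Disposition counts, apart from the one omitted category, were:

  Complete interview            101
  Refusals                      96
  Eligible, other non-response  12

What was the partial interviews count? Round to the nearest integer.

5

COOP1 = 101 / D = 0.472
D = 101 / 0.472 = 214.0
Other denominator terms total 209
partial interviews = 214.0 − 209 ≈ 5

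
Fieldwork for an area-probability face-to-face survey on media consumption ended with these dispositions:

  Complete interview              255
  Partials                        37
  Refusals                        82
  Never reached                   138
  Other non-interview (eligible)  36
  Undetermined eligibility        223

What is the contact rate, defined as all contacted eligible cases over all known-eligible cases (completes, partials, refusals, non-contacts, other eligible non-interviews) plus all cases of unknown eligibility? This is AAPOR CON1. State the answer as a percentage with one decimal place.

Num = 255 + 37 + 82 + 36 = 410
Denominator = 255 + 37 + 82 + 138 + 36 + 223 = 771
CON1 = 410 / 771 = 0.5318

53.2%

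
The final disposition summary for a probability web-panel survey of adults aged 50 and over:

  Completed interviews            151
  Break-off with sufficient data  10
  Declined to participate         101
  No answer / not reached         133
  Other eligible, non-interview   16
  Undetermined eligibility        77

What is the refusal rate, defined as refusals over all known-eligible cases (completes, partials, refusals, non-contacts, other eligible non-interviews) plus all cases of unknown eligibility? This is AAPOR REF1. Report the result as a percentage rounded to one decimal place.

Num → 101
Base → 151 + 10 + 101 + 133 + 16 + 77 = 488
REF1 = 101 / 488 = 0.2070

20.7%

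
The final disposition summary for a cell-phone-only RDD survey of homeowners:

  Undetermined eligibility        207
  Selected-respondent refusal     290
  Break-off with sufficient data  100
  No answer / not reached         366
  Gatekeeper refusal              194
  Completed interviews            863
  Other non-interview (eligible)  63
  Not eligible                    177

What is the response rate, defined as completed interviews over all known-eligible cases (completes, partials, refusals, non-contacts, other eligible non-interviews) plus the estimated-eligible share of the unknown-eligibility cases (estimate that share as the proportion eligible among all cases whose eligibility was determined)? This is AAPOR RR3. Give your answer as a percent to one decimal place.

41.8%

Refused = 194 + 290 = 484
Numerator → 863
Determined eligible → 863 + 100 + 484 + 366 + 63 = 1876
e = 1876 / (1876 + 177) = 1876 / 2053 = 0.9138
e × U → 0.9138 × 207 = 189.16
Denominator → 1876 + 189.16 = 2065.16
RR3 = 863 / 2065.16 = 0.4179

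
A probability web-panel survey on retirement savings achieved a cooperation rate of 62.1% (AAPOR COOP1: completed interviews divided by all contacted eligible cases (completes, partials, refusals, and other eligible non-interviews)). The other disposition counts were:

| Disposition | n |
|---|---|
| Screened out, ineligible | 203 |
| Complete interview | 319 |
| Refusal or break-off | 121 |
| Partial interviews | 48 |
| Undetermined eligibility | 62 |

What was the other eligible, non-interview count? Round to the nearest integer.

COOP1 = 319 / D = 0.621
D = 319 / 0.621 = 513.7
Remaining denominator categories sum to 488
other eligible, non-interview = 513.7 − 488 ≈ 26

26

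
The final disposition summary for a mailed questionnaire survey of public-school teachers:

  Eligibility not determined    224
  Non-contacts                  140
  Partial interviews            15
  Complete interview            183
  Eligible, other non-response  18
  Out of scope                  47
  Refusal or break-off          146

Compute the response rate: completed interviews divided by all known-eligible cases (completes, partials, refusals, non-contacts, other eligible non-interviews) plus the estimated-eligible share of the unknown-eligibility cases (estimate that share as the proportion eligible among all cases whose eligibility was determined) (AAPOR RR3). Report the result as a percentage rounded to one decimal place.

25.9%

Top = 183
Known eligible = 183 + 15 + 146 + 140 + 18 = 502
e = 502 / (502 + 47) = 502 / 549 = 0.9144
Eligible share of unknowns = 0.9144 × 224 = 204.83
Denom = 502 + 204.83 = 706.83
RR3 = 183 / 706.83 = 0.2589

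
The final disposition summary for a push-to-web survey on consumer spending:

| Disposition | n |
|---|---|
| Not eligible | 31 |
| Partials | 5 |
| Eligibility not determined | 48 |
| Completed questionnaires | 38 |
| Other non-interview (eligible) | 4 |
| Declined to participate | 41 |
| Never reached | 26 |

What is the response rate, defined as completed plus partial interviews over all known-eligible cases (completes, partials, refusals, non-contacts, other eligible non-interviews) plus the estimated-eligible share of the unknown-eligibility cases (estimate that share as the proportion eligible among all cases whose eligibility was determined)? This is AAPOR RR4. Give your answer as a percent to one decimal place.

28.3%

Numerator: 38 + 5 = 43
Determined eligible: 38 + 5 + 41 + 26 + 4 = 114
e = 114 / (114 + 31) = 114 / 145 = 0.7862
Eligible share of unknowns: 0.7862 × 48 = 37.74
Base: 114 + 37.74 = 151.74
RR4 = 43 / 151.74 = 0.2834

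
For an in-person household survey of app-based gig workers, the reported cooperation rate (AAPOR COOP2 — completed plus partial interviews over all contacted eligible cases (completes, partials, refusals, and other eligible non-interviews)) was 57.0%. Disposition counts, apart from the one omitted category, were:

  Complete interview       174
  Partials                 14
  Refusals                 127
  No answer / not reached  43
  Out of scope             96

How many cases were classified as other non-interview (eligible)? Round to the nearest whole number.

15

Num = 174 + 14 = 188
COOP2 = 188 / D = 0.570
D = 188 / 0.570 = 329.8
Rest of base = 315
other non-interview (eligible) = 329.8 − 315 ≈ 15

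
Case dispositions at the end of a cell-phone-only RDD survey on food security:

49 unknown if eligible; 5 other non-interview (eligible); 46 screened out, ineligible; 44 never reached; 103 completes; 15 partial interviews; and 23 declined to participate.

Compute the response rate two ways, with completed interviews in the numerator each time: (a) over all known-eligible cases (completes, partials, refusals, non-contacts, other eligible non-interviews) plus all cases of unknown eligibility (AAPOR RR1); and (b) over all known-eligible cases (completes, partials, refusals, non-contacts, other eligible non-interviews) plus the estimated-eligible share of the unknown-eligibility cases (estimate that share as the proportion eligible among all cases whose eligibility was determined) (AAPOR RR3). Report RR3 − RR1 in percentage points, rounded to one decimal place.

Numerator: 103
Base: 103 + 15 + 23 + 44 + 5 + 49 = 239
RR1 = 103 / 239 = 0.4310
Determined eligible: 103 + 15 + 23 + 44 + 5 = 190
e = 190 / (190 + 46) = 190 / 236 = 0.8051
e × U: 0.8051 × 49 = 39.45
Base: 190 + 39.45 = 229.45
RR3 = 103 / 229.45 = 0.4489
Difference = 44.89 − 43.10 = 1.79 percentage points

1.8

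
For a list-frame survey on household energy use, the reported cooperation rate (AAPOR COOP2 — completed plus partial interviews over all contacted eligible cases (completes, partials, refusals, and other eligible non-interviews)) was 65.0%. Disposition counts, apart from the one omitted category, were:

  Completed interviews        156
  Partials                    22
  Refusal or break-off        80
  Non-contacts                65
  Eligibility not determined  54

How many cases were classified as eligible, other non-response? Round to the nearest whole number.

16

Top → 156 + 22 = 178
COOP2 = 178 / D = 0.650
D = 178 / 0.650 = 273.8
Remaining denominator categories sum to 258
eligible, other non-response = 273.8 − 258 ≈ 16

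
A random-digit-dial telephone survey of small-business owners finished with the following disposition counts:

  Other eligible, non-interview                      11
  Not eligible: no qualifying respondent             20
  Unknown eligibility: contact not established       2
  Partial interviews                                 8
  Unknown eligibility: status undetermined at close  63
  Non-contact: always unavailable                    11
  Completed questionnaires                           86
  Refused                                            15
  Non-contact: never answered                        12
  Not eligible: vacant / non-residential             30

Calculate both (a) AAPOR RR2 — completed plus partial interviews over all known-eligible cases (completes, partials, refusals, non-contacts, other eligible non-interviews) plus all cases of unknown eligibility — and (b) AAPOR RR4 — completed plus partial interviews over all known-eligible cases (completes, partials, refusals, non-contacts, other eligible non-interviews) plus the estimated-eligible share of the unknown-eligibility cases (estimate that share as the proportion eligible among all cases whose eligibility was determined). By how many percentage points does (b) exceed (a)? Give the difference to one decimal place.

Never reached = 12 + 11 = 23
Unknown eligibility = 2 + 63 = 65
Not eligible = 20 + 30 = 50
Numerator = 86 + 8 = 94
Denominator = 86 + 8 + 15 + 23 + 11 + 65 = 208
RR2 = 94 / 208 = 0.4519
Determined eligible = 86 + 8 + 15 + 23 + 11 = 143
e = 143 / (143 + 50) = 143 / 193 = 0.7409
Estimated eligible among unknowns = 0.7409 × 65 = 48.16
Denominator = 143 + 48.16 = 191.16
RR4 = 94 / 191.16 = 0.4917
Difference = 49.17 − 45.19 = 3.98 percentage points

4.0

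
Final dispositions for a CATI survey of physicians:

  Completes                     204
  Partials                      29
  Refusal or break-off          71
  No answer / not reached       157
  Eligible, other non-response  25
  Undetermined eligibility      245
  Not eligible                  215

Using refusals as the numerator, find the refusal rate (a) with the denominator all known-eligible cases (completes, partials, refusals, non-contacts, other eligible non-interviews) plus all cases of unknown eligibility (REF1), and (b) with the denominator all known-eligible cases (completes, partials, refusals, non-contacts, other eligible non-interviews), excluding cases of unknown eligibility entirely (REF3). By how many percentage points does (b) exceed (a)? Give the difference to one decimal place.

4.9

Top: 71
Denominator: 204 + 29 + 71 + 157 + 25 + 245 = 731
REF1 = 71 / 731 = 0.0971
Denominator: 204 + 29 + 71 + 157 + 25 = 486
REF3 = 71 / 486 = 0.1461
Difference = 14.61 − 9.71 = 4.90 percentage points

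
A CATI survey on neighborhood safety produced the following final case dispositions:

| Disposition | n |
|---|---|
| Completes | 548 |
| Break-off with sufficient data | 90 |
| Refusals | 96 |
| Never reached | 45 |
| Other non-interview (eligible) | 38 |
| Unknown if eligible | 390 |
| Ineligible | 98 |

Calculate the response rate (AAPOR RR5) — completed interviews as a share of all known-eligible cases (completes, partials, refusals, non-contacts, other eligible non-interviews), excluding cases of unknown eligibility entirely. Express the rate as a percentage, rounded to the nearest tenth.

Numerator = 548
Denominator = 548 + 90 + 96 + 45 + 38 = 817
RR5 = 548 / 817 = 0.6707

67.1%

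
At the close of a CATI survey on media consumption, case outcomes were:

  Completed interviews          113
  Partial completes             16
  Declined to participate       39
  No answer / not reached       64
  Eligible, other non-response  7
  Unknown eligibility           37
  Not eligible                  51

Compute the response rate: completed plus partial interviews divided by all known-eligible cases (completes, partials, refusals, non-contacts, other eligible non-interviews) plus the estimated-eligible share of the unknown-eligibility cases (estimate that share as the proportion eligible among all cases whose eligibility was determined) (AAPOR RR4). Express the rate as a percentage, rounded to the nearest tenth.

47.9%

Top → 113 + 16 = 129
Eligible (known) → 113 + 16 + 39 + 64 + 7 = 239
e = 239 / (239 + 51) = 239 / 290 = 0.8241
Estimated eligible among unknowns → 0.8241 × 37 = 30.49
Base → 239 + 30.49 = 269.49
RR4 = 129 / 269.49 = 0.4787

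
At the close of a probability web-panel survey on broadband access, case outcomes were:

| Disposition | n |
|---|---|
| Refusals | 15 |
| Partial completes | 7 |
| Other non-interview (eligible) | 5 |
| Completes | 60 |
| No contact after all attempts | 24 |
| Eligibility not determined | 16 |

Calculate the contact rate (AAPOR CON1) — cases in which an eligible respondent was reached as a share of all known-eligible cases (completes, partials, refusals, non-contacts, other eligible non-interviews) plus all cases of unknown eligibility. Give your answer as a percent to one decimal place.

Numerator: 60 + 7 + 15 + 5 = 87
Denom: 60 + 7 + 15 + 24 + 5 + 16 = 127
CON1 = 87 / 127 = 0.6850

68.5%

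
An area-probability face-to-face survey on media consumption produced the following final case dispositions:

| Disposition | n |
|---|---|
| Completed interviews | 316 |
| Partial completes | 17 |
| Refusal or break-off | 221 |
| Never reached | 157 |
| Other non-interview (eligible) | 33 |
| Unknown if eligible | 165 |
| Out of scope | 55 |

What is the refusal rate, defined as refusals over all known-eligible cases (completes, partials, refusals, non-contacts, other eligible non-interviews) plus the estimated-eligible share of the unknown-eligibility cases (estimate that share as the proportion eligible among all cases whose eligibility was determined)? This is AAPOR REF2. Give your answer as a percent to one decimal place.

24.6%

Numerator: 221
Eligible (known): 316 + 17 + 221 + 157 + 33 = 744
e = 744 / (744 + 55) = 744 / 799 = 0.9312
e × U: 0.9312 × 165 = 153.65
Denominator: 744 + 153.65 = 897.65
REF2 = 221 / 897.65 = 0.2462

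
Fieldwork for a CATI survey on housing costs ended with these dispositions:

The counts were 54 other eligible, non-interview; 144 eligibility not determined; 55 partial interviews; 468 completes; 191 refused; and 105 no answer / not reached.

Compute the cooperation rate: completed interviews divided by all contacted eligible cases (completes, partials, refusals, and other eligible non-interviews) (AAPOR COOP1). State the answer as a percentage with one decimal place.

Numerator = 468
Base = 468 + 55 + 191 + 54 = 768
COOP1 = 468 / 768 = 0.6094

60.9%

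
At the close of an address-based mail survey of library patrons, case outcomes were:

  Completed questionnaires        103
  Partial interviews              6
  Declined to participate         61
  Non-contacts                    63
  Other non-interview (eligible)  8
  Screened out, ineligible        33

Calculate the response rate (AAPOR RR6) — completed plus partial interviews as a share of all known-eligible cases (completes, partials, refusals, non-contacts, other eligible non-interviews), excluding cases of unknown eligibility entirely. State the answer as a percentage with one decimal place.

45.2%

Numerator: 103 + 6 = 109
Denom: 103 + 6 + 61 + 63 + 8 = 241
RR6 = 109 / 241 = 0.4523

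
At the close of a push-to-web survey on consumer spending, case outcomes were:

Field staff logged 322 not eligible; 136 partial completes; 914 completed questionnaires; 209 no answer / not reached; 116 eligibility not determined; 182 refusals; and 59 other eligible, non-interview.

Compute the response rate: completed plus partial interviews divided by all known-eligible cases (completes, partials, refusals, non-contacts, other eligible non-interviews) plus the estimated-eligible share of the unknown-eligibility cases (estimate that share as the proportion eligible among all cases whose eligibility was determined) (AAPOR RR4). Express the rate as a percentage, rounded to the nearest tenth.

65.8%

Numerator = 914 + 136 = 1050
Determined eligible = 914 + 136 + 182 + 209 + 59 = 1500
e = 1500 / (1500 + 322) = 1500 / 1822 = 0.8233
e × U = 0.8233 × 116 = 95.50
Denominator = 1500 + 95.50 = 1595.50
RR4 = 1050 / 1595.50 = 0.6581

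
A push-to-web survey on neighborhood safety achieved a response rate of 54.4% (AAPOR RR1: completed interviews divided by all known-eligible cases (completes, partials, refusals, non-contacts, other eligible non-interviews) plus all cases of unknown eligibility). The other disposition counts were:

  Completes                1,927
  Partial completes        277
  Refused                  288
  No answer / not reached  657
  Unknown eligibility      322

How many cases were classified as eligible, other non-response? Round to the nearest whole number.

RR1 = 1927 / D = 0.544
D = 1927 / 0.544 = 3542.3
Rest of base = 3471
eligible, other non-response = 3542.3 − 3471 ≈ 71

71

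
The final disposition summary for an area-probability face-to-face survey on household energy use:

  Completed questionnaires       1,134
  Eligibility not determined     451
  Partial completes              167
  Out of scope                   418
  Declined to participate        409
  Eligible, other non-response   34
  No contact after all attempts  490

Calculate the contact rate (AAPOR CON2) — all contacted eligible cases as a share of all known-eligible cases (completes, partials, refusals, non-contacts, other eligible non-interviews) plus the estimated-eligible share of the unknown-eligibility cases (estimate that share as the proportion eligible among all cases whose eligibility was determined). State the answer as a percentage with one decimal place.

66.7%

Numerator = 1134 + 167 + 409 + 34 = 1744
Known eligible = 1134 + 167 + 409 + 490 + 34 = 2234
e = 2234 / (2234 + 418) = 2234 / 2652 = 0.8424
Eligible share of unknowns = 0.8424 × 451 = 379.92
Denominator = 2234 + 379.92 = 2613.92
CON2 = 1744 / 2613.92 = 0.6672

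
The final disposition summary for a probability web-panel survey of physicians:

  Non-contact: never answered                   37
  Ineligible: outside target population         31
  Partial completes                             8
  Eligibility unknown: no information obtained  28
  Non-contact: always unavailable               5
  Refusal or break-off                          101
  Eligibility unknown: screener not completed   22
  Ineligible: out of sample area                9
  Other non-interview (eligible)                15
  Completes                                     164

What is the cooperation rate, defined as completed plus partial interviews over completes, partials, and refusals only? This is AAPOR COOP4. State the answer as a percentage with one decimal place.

63.0%

No answer / not reached = 37 + 5 = 42
Eligibility not determined = 22 + 28 = 50
Not eligible = 31 + 9 = 40
Numerator = 164 + 8 = 172
Denom = 164 + 8 + 101 = 273
COOP4 = 172 / 273 = 0.6300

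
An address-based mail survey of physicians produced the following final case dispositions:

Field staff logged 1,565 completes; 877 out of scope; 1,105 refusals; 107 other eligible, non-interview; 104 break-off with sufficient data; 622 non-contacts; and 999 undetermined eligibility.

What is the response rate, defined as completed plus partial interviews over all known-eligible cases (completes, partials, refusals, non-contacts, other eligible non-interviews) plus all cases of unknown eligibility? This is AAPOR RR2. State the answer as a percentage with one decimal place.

Top → 1565 + 104 = 1669
Base → 1565 + 104 + 1105 + 622 + 107 + 999 = 4502
RR2 = 1669 / 4502 = 0.3707

37.1%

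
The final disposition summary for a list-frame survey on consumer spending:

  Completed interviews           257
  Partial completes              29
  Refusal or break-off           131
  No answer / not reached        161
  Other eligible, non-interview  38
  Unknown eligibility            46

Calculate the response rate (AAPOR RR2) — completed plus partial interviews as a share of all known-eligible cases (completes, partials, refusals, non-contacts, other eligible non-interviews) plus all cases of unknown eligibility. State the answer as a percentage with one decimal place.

43.2%

Numerator = 257 + 29 = 286
Denom = 257 + 29 + 131 + 161 + 38 + 46 = 662
RR2 = 286 / 662 = 0.4320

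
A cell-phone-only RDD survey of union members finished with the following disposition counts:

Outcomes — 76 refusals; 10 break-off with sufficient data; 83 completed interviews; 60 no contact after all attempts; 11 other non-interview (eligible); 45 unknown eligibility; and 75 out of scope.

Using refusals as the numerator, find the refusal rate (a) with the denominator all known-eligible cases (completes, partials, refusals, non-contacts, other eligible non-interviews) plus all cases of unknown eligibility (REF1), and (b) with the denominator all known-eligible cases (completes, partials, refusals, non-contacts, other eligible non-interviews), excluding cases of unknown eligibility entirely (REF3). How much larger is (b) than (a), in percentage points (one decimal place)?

Num → 76
Denom → 83 + 10 + 76 + 60 + 11 + 45 = 285
REF1 = 76 / 285 = 0.2667
Denom → 83 + 10 + 76 + 60 + 11 = 240
REF3 = 76 / 240 = 0.3167
Difference = 31.67 − 26.67 = 5.00 percentage points

5.0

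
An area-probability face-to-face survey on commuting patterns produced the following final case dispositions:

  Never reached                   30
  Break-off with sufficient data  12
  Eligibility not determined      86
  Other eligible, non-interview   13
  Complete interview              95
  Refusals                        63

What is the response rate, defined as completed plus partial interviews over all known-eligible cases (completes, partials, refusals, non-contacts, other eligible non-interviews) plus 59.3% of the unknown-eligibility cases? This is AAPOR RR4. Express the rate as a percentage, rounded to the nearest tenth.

40.5%

Numerator = 95 + 12 = 107
Eligible (known) = 95 + 12 + 63 + 30 + 13 = 213
Estimated eligible among unknowns = 0.5930 × 86 = 51.00
Denominator = 213 + 51.00 = 264.00
RR4 = 107 / 264.00 = 0.4053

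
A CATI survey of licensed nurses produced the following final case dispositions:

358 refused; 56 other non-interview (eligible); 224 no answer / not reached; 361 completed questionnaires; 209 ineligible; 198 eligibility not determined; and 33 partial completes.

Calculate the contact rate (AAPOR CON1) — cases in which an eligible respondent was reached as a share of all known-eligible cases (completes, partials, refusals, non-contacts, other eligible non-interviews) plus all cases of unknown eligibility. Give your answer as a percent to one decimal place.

65.7%

Numerator: 361 + 33 + 358 + 56 = 808
Base: 361 + 33 + 358 + 224 + 56 + 198 = 1230
CON1 = 808 / 1230 = 0.6569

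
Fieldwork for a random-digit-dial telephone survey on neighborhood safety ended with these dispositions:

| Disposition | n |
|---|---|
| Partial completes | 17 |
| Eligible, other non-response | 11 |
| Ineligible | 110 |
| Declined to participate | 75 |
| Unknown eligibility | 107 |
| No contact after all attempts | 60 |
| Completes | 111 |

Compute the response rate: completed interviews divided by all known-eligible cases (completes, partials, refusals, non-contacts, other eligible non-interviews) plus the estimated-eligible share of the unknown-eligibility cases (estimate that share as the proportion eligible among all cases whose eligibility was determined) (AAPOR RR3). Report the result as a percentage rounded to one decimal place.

Top: 111
Determined eligible: 111 + 17 + 75 + 60 + 11 = 274
e = 274 / (274 + 110) = 274 / 384 = 0.7135
Estimated eligible among unknowns: 0.7135 × 107 = 76.34
Base: 274 + 76.34 = 350.34
RR3 = 111 / 350.34 = 0.3168

31.7%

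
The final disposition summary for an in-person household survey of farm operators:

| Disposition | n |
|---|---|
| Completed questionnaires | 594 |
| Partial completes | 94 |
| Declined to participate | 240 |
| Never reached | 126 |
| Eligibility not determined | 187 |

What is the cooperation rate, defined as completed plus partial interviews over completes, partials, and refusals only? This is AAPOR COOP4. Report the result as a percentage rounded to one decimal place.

74.1%

Top = 594 + 94 = 688
Denominator = 594 + 94 + 240 = 928
COOP4 = 688 / 928 = 0.7414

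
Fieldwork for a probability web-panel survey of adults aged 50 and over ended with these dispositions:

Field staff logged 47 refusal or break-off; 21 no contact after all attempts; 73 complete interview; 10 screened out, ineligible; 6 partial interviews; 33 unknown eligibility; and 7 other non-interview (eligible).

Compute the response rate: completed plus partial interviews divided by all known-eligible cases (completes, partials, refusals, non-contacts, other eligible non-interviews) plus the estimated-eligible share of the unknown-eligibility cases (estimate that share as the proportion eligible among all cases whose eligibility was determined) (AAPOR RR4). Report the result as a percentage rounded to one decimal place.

42.7%

Top = 73 + 6 = 79
Eligible (known) = 73 + 6 + 47 + 21 + 7 = 154
e = 154 / (154 + 10) = 154 / 164 = 0.9390
Eligible share of unknowns = 0.9390 × 33 = 30.99
Base = 154 + 30.99 = 184.99
RR4 = 79 / 184.99 = 0.4271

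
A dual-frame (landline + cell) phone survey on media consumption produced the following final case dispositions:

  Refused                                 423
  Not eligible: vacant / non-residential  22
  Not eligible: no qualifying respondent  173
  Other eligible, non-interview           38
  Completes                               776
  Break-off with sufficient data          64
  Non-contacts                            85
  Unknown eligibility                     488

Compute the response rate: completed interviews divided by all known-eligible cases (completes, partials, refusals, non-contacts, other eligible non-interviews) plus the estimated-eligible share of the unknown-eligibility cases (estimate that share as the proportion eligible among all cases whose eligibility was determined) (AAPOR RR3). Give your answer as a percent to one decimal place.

42.8%

Screened out, ineligible = 173 + 22 = 195
Top: 776
Eligible (known): 776 + 64 + 423 + 85 + 38 = 1386
e = 1386 / (1386 + 195) = 1386 / 1581 = 0.8767
e × U: 0.8767 × 488 = 427.83
Base: 1386 + 427.83 = 1813.83
RR3 = 776 / 1813.83 = 0.4278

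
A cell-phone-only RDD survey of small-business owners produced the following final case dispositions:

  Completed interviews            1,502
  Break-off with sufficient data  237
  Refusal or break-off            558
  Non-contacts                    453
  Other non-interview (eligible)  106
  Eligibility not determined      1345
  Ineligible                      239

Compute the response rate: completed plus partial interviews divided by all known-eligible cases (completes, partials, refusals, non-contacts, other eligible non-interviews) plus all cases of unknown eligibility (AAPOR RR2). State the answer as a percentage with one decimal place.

41.4%

Num = 1502 + 237 = 1739
Denom = 1502 + 237 + 558 + 453 + 106 + 1345 = 4201
RR2 = 1739 / 4201 = 0.4139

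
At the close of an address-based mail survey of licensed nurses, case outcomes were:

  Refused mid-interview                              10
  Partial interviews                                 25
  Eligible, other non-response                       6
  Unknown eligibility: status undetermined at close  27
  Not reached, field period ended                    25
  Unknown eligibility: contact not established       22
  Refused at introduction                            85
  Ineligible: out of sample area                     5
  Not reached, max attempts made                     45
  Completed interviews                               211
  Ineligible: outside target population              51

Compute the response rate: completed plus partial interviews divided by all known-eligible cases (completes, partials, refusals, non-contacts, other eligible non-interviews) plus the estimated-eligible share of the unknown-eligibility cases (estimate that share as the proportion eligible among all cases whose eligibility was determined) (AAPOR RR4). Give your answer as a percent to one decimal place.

52.4%

Declined to participate = 85 + 10 = 95
Non-contacts = 25 + 45 = 70
Eligibility not determined = 22 + 27 = 49
Not eligible = 51 + 5 = 56
Top → 211 + 25 = 236
Determined eligible → 211 + 25 + 95 + 70 + 6 = 407
e = 407 / (407 + 56) = 407 / 463 = 0.8790
e × U → 0.8790 × 49 = 43.07
Denom → 407 + 43.07 = 450.07
RR4 = 236 / 450.07 = 0.5244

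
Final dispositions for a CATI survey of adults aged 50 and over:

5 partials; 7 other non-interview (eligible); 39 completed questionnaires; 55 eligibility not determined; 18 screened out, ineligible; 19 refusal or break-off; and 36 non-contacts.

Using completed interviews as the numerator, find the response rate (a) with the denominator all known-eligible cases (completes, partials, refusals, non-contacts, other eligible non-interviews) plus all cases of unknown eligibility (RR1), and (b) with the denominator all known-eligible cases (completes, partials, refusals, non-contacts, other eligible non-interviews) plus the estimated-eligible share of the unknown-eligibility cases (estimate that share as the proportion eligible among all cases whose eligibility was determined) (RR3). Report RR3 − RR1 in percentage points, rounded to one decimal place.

1.3

Num: 39
Denom: 39 + 5 + 19 + 36 + 7 + 55 = 161
RR1 = 39 / 161 = 0.2422
Known eligible: 39 + 5 + 19 + 36 + 7 = 106
e = 106 / (106 + 18) = 106 / 124 = 0.8548
e × U: 0.8548 × 55 = 47.01
Denom: 106 + 47.01 = 153.01
RR3 = 39 / 153.01 = 0.2549
Difference = 25.49 − 24.22 = 1.27 percentage points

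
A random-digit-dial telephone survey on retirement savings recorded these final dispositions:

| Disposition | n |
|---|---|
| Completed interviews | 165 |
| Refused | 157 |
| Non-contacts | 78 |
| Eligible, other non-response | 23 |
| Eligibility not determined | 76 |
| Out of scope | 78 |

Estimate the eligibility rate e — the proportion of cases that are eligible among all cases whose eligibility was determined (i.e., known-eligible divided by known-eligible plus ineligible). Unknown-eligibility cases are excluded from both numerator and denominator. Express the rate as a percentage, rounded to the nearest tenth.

Determined eligible → 165 + 157 + 78 + 23 = 423
e = 423 / (423 + 78) = 423 / 501 = 0.8443

84.4%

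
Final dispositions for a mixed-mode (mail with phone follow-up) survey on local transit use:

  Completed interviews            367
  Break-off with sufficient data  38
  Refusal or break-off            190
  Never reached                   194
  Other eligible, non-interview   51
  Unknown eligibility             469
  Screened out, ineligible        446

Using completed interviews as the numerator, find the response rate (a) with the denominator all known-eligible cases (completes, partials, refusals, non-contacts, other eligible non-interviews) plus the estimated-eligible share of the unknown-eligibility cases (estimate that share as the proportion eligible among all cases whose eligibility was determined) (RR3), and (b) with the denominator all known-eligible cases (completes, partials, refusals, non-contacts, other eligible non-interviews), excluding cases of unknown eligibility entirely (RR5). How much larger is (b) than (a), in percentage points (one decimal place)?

Num = 367
Eligible (known) = 367 + 38 + 190 + 194 + 51 = 840
e = 840 / (840 + 446) = 840 / 1286 = 0.6532
e × U = 0.6532 × 469 = 306.35
Denom = 840 + 306.35 = 1146.35
RR3 = 367 / 1146.35 = 0.3201
Denom = 367 + 38 + 190 + 194 + 51 = 840
RR5 = 367 / 840 = 0.4369
Difference = 43.69 − 32.01 = 11.68 percentage points

11.7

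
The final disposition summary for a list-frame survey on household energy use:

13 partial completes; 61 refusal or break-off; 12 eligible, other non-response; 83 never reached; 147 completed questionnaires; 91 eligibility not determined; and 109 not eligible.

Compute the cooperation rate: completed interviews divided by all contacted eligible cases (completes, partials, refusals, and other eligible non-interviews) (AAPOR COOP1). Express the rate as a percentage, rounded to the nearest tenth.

Numerator → 147
Denom → 147 + 13 + 61 + 12 = 233
COOP1 = 147 / 233 = 0.6309

63.1%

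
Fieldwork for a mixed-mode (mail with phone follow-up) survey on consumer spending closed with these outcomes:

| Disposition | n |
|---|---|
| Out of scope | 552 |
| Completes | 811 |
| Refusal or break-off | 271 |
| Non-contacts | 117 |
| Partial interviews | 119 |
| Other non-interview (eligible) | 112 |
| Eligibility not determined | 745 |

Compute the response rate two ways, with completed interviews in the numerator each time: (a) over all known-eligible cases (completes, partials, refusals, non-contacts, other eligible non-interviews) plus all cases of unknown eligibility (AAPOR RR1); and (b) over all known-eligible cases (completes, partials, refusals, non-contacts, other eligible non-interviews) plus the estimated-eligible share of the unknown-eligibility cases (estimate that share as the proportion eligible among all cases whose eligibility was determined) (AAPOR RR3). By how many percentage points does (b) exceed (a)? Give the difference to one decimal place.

3.9

Num = 811
Denominator = 811 + 119 + 271 + 117 + 112 + 745 = 2175
RR1 = 811 / 2175 = 0.3729
Eligible (known) = 811 + 119 + 271 + 117 + 112 = 1430
e = 1430 / (1430 + 552) = 1430 / 1982 = 0.7215
e × U = 0.7215 × 745 = 537.52
Denominator = 1430 + 537.52 = 1967.52
RR3 = 811 / 1967.52 = 0.4122
Difference = 41.22 − 37.29 = 3.93 percentage points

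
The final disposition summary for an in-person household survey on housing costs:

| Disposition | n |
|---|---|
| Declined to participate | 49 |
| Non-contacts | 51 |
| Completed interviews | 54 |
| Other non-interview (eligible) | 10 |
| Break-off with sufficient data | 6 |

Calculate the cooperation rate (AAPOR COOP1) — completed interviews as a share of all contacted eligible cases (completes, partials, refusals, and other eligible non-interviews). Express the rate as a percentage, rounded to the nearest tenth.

45.4%

Num → 54
Base → 54 + 6 + 49 + 10 = 119
COOP1 = 54 / 119 = 0.4538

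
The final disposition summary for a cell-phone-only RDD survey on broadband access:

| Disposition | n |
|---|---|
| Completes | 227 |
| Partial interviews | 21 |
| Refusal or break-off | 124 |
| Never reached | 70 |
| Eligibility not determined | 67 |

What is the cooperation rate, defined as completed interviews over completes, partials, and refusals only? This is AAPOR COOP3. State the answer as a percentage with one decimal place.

Top → 227
Base → 227 + 21 + 124 = 372
COOP3 = 227 / 372 = 0.6102

61.0%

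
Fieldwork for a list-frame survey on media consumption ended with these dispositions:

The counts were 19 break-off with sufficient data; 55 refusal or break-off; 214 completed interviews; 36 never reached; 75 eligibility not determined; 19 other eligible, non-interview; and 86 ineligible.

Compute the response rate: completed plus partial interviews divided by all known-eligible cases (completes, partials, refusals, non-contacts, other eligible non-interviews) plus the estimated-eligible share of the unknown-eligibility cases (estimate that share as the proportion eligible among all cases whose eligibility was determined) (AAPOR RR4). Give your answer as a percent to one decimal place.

57.8%

Num: 214 + 19 = 233
Known eligible: 214 + 19 + 55 + 36 + 19 = 343
e = 343 / (343 + 86) = 343 / 429 = 0.7995
e × U: 0.7995 × 75 = 59.96
Denom: 343 + 59.96 = 402.96
RR4 = 233 / 402.96 = 0.5782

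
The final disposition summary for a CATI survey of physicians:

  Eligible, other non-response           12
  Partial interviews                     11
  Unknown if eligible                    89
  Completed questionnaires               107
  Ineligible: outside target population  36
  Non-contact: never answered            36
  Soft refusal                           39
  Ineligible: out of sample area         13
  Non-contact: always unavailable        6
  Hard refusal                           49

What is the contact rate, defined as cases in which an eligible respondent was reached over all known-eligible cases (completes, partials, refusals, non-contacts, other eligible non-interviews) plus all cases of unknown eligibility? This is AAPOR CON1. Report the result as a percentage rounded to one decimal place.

Declined to participate = 49 + 39 = 88
Never reached = 36 + 6 = 42
Ineligible = 36 + 13 = 49
Num = 107 + 11 + 88 + 12 = 218
Denom = 107 + 11 + 88 + 42 + 12 + 89 = 349
CON1 = 218 / 349 = 0.6246

62.5%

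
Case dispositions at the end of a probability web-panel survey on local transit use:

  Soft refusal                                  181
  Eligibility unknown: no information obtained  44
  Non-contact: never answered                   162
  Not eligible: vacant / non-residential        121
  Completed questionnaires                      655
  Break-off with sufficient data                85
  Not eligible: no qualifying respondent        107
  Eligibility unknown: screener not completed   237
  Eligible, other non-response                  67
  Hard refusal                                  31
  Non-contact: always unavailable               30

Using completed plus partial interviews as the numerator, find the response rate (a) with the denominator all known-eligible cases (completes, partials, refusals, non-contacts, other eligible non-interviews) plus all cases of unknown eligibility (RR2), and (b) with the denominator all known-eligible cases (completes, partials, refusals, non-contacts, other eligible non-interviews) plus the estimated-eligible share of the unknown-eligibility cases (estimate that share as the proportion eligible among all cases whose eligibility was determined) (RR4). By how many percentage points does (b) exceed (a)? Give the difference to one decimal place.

1.5

Refusal or break-off = 31 + 181 = 212
Never reached = 162 + 30 = 192
Unknown if eligible = 237 + 44 = 281
Out of scope = 107 + 121 = 228
Numerator → 655 + 85 = 740
Base → 655 + 85 + 212 + 192 + 67 + 281 = 1492
RR2 = 740 / 1492 = 0.4960
Eligible (known) → 655 + 85 + 212 + 192 + 67 = 1211
e = 1211 / (1211 + 228) = 1211 / 1439 = 0.8416
e × U → 0.8416 × 281 = 236.49
Base → 1211 + 236.49 = 1447.49
RR4 = 740 / 1447.49 = 0.5112
Difference = 51.12 − 49.60 = 1.52 percentage points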